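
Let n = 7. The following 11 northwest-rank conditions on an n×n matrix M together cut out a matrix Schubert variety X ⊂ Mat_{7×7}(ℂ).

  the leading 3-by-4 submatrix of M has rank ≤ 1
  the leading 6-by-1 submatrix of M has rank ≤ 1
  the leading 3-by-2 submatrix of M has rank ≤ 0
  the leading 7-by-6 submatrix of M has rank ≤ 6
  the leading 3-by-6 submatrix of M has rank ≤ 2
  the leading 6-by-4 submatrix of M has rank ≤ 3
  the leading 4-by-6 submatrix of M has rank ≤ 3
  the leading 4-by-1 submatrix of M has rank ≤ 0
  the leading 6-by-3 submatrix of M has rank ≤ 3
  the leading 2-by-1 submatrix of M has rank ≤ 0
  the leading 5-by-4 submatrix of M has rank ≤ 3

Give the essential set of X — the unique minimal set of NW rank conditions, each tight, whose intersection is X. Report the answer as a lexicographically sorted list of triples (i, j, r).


Computing R[i][j] = min implied NW-rank bound (n=7, 11 conditions):

  R[1]: 0, 0, 1, 1, 1, 1, 1
  R[2]: 0, 0, 1, 1, 2, 2, 2
  R[3]: 0, 0, 1, 1, 2, 2, 3
  R[4]: 0, 1, 2, 2, 3, 3, 4
  R[5]: 1, 2, 3, 3, 4, 4, 5
  R[6]: 1, 2, 3, 3, 4, 5, 6
  R[7]: 1, 2, 3, 4, 5, 6, 7

second differences of R give the permutation w = (3, 5, 7, 2, 1, 6, 4).

|D(w)|=11, |Ess(w)|=5:

[(3, 2, 0), (3, 4, 1), (3, 6, 2), (4, 1, 0), (6, 4, 3)]


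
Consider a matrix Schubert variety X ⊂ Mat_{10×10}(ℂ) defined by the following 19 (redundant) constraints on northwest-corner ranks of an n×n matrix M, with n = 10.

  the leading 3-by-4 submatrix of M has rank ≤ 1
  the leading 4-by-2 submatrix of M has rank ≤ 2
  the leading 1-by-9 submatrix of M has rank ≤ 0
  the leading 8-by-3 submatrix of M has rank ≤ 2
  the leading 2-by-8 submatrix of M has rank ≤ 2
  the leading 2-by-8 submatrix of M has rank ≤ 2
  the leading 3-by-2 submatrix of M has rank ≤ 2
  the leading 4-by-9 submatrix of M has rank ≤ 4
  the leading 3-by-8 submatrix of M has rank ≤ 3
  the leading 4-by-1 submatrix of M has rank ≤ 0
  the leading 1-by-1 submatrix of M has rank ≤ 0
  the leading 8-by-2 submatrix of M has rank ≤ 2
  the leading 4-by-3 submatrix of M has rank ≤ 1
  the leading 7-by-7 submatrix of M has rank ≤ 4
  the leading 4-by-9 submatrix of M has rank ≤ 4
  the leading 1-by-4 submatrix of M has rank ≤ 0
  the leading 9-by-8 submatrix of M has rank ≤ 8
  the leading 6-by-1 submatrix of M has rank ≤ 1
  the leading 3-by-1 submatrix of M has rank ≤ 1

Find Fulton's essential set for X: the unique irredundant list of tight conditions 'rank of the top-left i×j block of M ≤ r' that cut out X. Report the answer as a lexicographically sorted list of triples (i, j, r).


Propagating the 19 rank bounds to every northwest block:

  row 1: 0 0 0 0 0 0 0 0 0 1
  row 2: 0 1 1 1 1 1 1 1 1 2
  row 3: 0 1 1 1 2 2 2 2 2 3
  row 4: 0 1 1 2 3 3 3 3 3 4
  row 5: 1 2 2 3 4 4 4 4 4 5
  row 6: 1 2 2 3 4 4 4 5 5 6
  row 7: 1 2 2 3 4 4 4 5 6 7
  row 8: 1 2 2 3 4 5 5 6 7 8
  row 9: 1 2 3 4 5 6 6 7 8 9
  row 10: 1 2 3 4 5 6 7 8 9 10

hence w(1..10) = (10, 2, 5, 4, 1, 8, 9, 6, 3, 7).

|D(w)|=22, |Ess(w)|=6:

[(1, 9, 0), (3, 4, 1), (4, 1, 0), (4, 3, 1), (7, 7, 4), (8, 3, 2)]


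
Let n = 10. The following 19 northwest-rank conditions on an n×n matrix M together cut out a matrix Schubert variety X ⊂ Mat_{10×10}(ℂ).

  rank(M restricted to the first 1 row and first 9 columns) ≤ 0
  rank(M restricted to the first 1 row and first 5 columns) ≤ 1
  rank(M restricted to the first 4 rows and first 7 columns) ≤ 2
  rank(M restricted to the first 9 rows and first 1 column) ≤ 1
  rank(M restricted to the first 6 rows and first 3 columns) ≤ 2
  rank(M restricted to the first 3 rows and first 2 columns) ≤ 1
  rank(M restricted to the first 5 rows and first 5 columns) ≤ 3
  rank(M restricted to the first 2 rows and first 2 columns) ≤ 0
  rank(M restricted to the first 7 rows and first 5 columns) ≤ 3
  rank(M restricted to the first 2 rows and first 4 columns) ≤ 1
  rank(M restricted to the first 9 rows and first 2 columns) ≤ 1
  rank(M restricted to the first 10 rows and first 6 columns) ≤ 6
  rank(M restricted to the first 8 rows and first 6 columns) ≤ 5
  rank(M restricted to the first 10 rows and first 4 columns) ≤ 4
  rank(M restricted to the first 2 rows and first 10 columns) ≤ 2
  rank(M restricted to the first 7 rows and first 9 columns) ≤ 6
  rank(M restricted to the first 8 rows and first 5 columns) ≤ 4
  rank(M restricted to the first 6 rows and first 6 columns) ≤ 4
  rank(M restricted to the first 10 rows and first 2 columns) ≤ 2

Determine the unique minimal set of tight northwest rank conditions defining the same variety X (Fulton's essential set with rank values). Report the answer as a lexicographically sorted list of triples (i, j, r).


Rank table r_w(10×10) implied by the 19 constraints:

  row 1: 0  0  0  0  0  0  0  0  0  1
  row 2: 0  0  1  1  1  1  1  1  1  2
  row 3: 1  1  2  2  2  2  2  2  2  3
  row 4: 1  1  2  2  2  2  2  3  3  4
  row 5: 1  1  2  3  3  3  3  4  4  5
  row 6: 1  1  2  3  3  4  4  5  5  6
  row 7: 1  1  2  3  3  4  5  6  6  7
  row 8: 1  1  2  3  4  5  6  7  7  8
  row 9: 1  1  2  3  4  5  6  7  8  9
  row 10: 1  2  3  4  5  6  7  8  9  10

reading off 1-entries of Δ²R: w = (10, 3, 1, 8, 4, 6, 7, 5, 9, 2).

ℓ(w)=23; the 5 essential cells (i,j,r):

[(1, 9, 0), (2, 2, 0), (4, 7, 2), (7, 5, 3), (9, 2, 1)]


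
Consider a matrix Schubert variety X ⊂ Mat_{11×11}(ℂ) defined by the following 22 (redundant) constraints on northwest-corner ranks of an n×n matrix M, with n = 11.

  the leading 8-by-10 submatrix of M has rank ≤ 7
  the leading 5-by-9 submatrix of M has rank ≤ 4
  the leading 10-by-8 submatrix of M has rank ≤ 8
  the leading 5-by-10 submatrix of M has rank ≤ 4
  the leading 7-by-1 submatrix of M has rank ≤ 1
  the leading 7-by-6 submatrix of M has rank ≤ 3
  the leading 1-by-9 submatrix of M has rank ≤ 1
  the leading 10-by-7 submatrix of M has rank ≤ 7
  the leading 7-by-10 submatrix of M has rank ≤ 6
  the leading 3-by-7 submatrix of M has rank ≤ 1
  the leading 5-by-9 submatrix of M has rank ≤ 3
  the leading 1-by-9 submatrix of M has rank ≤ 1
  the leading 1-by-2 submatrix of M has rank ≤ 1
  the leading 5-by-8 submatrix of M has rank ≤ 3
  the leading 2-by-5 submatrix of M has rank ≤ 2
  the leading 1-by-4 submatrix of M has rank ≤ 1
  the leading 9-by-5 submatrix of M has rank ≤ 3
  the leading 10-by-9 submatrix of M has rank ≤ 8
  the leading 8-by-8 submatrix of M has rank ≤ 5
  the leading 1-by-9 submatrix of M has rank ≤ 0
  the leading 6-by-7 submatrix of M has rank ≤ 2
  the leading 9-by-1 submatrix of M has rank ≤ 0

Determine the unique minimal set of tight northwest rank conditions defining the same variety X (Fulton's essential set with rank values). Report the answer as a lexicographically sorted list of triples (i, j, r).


Rank table r_w(11×11) implied by the 22 constraints:

  0  0  0  0  0  0  0  0  0  1  1
  0  1  1  1  1  1  1  1  1  2  2
  0  1  1  1  1  1  1  2  2  3  3
  0  1  2  2  2  2  2  3  3  4  4
  0  1  2  2  2  2  2  3  3  4  5
  0  1  2  2  2  2  2  3  4  5  6
  0  1  2  3  3  3  3  4  5  6  7
  0  1  2  3  3  4  4  5  6  7  8
  0  1  2  3  3  4  5  6  7  8  9
  1  2  3  4  4  5  6  7  8  9  10
  1  2  3  4  5  6  7  8  9  10  11

the unique w with this rank table is (10, 2, 8, 3, 11, 9, 4, 6, 7, 1, 5).

ℓ(w)=33; the 6 essential cells (i,j,r):

[(1, 9, 0), (3, 7, 1), (5, 9, 3), (6, 7, 2), (9, 1, 0), (9, 5, 3)]


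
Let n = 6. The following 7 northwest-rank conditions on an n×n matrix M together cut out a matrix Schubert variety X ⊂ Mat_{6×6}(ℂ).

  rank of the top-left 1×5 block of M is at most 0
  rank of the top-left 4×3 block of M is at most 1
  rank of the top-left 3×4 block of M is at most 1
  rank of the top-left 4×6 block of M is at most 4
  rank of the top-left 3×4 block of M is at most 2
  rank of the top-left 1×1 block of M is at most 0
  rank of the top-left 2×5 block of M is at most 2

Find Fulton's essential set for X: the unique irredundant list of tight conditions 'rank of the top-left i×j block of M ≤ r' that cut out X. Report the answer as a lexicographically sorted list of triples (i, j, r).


Rank table r_w(6×6) implied by the 7 constraints:

  0 | 0 | 0 | 0 | 0 | 1
  1 | 1 | 1 | 1 | 1 | 2
  1 | 1 | 1 | 1 | 2 | 3
  1 | 1 | 1 | 2 | 3 | 4
  1 | 2 | 2 | 3 | 4 | 5
  1 | 2 | 3 | 4 | 5 | 6

giving w = (6, 1, 5, 4, 2, 3) via Δ²R.

3 SE-corners of the 10-cell Rothe diagram give Ess(w):

[(1, 5, 0), (3, 4, 1), (4, 3, 1)]


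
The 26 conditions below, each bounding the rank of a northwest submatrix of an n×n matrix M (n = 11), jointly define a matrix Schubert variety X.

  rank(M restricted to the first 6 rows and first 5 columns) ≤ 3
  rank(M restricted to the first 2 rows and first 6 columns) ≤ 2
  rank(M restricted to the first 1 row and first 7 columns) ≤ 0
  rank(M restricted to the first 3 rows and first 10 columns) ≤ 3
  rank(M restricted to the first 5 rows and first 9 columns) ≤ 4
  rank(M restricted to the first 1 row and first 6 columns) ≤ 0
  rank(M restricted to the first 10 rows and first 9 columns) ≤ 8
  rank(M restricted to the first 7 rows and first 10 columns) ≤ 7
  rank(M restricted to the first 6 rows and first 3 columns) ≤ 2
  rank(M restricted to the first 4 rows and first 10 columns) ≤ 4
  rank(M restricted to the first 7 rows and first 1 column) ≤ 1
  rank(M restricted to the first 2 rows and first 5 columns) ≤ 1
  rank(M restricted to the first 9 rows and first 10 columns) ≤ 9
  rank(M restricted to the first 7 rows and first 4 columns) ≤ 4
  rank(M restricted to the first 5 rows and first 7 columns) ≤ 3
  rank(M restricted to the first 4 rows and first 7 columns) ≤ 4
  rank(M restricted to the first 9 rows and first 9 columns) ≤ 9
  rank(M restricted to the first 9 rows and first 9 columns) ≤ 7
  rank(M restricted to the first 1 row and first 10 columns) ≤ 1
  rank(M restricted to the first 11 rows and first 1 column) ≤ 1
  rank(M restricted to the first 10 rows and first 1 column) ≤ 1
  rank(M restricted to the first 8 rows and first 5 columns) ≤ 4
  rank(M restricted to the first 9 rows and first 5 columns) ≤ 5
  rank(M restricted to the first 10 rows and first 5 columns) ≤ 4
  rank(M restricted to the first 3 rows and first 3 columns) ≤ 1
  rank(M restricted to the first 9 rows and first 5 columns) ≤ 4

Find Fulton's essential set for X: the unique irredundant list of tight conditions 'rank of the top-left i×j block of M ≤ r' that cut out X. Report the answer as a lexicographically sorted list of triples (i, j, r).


Recovering R(i,j) via the rank-extension bound from the 26 conditions:

  0 | 0 | 0 | 0 | 0 | 0 | 0 | 1 | 1 | 1 | 1
  1 | 1 | 1 | 1 | 1 | 1 | 1 | 2 | 2 | 2 | 2
  1 | 1 | 1 | 2 | 2 | 2 | 2 | 3 | 3 | 3 | 3
  1 | 2 | 2 | 3 | 3 | 3 | 3 | 4 | 4 | 4 | 4
  1 | 2 | 2 | 3 | 3 | 3 | 3 | 4 | 4 | 5 | 5
  1 | 2 | 2 | 3 | 3 | 4 | 4 | 5 | 5 | 6 | 6
  1 | 2 | 3 | 4 | 4 | 5 | 5 | 6 | 6 | 7 | 7
  1 | 2 | 3 | 4 | 4 | 5 | 6 | 7 | 7 | 8 | 8
  1 | 2 | 3 | 4 | 4 | 5 | 6 | 7 | 7 | 8 | 9
  1 | 2 | 3 | 4 | 4 | 5 | 6 | 7 | 8 | 9 | 10
  1 | 2 | 3 | 4 | 5 | 6 | 7 | 8 | 9 | 10 | 11

the unique w with this rank table is (8, 1, 4, 2, 10, 6, 3, 7, 11, 9, 5).

|D(w)|=20, |Ess(w)|=8:

[(1, 7, 0), (3, 3, 1), (5, 7, 3), (5, 9, 4), (6, 3, 2), (6, 5, 3), (9, 9, 7), (10, 5, 4)]


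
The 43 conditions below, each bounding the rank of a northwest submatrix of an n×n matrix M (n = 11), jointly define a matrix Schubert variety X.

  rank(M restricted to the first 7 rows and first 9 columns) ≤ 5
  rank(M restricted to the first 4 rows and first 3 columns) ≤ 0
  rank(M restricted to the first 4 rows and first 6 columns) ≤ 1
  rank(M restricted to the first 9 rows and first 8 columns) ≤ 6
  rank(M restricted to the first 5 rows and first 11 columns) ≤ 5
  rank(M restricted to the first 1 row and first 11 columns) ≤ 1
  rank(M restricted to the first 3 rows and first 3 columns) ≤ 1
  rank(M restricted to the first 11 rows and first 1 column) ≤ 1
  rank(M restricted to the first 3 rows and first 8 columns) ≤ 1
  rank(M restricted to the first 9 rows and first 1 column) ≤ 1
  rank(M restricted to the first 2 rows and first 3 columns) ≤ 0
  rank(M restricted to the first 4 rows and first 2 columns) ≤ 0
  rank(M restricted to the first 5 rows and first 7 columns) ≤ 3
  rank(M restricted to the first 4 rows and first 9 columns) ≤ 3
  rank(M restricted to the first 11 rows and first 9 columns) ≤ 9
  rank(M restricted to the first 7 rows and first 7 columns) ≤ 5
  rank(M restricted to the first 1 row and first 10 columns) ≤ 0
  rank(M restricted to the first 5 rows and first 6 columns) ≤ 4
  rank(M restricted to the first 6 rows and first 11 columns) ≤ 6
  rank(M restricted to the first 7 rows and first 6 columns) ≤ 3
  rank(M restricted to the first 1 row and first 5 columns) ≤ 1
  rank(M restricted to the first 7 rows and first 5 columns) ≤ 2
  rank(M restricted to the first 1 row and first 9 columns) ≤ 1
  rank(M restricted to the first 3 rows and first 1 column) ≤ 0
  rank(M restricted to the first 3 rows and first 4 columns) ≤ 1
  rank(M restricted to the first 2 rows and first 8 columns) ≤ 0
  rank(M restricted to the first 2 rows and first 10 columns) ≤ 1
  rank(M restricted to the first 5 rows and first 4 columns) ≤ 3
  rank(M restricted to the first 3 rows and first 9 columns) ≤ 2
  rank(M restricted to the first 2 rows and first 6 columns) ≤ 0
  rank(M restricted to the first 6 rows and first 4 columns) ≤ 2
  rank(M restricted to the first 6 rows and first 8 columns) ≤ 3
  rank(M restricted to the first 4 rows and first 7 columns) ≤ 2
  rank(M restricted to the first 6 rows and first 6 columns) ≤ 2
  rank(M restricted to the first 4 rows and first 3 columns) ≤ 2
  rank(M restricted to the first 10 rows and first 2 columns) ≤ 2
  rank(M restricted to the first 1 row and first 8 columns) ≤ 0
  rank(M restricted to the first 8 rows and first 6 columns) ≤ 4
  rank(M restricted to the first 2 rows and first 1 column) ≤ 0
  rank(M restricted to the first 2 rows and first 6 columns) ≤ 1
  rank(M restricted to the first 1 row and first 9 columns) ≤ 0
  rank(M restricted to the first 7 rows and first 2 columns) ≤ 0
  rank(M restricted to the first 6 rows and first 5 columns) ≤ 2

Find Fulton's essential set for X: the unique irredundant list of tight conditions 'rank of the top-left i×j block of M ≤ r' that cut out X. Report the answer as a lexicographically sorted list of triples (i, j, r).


The tightest implied rank at each (i,j), from the 43 conditions:

  0 | 0 | 0 | 0 | 0 | 0 | 0 | 0 | 0 | 0 | 1
  0 | 0 | 0 | 0 | 0 | 0 | 0 | 0 | 1 | 1 | 2
  0 | 0 | 0 | 1 | 1 | 1 | 1 | 1 | 2 | 2 | 3
  0 | 0 | 0 | 1 | 1 | 1 | 2 | 2 | 3 | 3 | 4
  0 | 0 | 1 | 2 | 2 | 2 | 3 | 3 | 4 | 4 | 5
  0 | 0 | 1 | 2 | 2 | 2 | 3 | 3 | 4 | 5 | 6
  0 | 0 | 1 | 2 | 2 | 3 | 4 | 4 | 5 | 6 | 7
  1 | 1 | 2 | 3 | 3 | 4 | 5 | 5 | 6 | 7 | 8
  1 | 2 | 3 | 4 | 4 | 5 | 6 | 6 | 7 | 8 | 9
  1 | 2 | 3 | 4 | 5 | 6 | 7 | 7 | 8 | 9 | 10
  1 | 2 | 3 | 4 | 5 | 6 | 7 | 8 | 9 | 10 | 11

giving w = (11, 9, 4, 7, 3, 10, 6, 1, 2, 5, 8) via Δ²R.

|D(w)|=36, |Ess(w)|=8:

[(1, 10, 0), (2, 8, 0), (4, 3, 0), (4, 6, 1), (6, 6, 2), (6, 8, 3), (7, 2, 0), (7, 5, 2)]


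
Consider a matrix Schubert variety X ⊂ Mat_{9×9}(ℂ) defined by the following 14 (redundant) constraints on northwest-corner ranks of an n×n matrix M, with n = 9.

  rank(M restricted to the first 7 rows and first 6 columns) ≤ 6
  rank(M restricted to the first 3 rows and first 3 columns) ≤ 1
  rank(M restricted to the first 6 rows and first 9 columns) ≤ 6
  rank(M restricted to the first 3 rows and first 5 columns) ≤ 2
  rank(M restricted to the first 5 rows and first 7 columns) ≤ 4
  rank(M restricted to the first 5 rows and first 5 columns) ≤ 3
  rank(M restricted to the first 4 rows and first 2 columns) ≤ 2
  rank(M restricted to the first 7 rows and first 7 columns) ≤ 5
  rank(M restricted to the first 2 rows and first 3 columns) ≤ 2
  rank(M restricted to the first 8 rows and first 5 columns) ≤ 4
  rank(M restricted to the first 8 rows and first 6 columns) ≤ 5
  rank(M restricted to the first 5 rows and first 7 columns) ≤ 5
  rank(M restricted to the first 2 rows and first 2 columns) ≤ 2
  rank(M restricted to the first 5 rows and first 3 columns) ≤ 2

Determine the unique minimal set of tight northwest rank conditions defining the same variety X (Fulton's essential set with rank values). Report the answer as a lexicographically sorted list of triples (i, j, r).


The tightest implied rank at each (i,j), from the 14 conditions:

  row 1: 1 | 1 | 1 | 1 | 1 | 1 | 1 | 1 | 1
  row 2: 1 | 1 | 1 | 2 | 2 | 2 | 2 | 2 | 2
  row 3: 1 | 1 | 1 | 2 | 2 | 3 | 3 | 3 | 3
  row 4: 1 | 2 | 2 | 3 | 3 | 4 | 4 | 4 | 4
  row 5: 1 | 2 | 2 | 3 | 3 | 4 | 4 | 5 | 5
  row 6: 1 | 2 | 3 | 4 | 4 | 5 | 5 | 6 | 6
  row 7: 1 | 2 | 3 | 4 | 4 | 5 | 5 | 6 | 7
  row 8: 1 | 2 | 3 | 4 | 4 | 5 | 6 | 7 | 8
  row 9: 1 | 2 | 3 | 4 | 5 | 6 | 7 | 8 | 9

second differences of R give the permutation w = (1, 4, 6, 2, 8, 3, 9, 7, 5).

|D(w)|=11, |Ess(w)|=7:

[(3, 3, 1), (3, 5, 2), (5, 3, 2), (5, 5, 3), (5, 7, 4), (7, 7, 5), (8, 5, 4)]


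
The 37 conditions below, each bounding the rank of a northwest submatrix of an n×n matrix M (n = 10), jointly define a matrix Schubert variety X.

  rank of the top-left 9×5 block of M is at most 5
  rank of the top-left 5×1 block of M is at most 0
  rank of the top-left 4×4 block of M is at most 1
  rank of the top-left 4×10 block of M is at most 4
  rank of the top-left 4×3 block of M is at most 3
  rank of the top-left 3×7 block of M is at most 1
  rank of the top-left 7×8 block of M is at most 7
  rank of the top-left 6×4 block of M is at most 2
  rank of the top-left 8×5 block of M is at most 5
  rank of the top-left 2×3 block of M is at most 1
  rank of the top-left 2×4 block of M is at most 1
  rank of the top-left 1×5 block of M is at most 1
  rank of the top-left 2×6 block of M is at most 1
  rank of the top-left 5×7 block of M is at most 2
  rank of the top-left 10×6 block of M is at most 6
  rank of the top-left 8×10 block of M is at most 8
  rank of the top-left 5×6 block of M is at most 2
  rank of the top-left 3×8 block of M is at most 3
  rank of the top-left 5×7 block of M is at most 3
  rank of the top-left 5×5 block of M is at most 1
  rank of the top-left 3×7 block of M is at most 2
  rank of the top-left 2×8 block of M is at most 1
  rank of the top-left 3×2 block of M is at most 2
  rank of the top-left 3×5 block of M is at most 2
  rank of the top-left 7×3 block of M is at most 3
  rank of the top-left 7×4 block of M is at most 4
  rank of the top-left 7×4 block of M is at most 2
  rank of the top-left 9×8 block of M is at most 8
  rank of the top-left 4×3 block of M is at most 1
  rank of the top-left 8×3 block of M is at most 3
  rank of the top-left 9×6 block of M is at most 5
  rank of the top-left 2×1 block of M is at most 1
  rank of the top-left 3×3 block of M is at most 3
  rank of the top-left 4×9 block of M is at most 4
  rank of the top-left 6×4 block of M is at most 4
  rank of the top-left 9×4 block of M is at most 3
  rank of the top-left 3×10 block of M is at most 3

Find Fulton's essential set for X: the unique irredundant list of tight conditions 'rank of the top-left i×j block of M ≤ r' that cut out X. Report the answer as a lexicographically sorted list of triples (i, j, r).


The tightest implied rank at each (i,j), from the 37 conditions:

  row 1: 0, 1, 1, 1, 1, 1, 1, 1, 1, 1
  row 2: 0, 1, 1, 1, 1, 1, 1, 1, 2, 2
  row 3: 0, 1, 1, 1, 1, 1, 1, 2, 3, 3
  row 4: 0, 1, 1, 1, 1, 2, 2, 3, 4, 4
  row 5: 0, 1, 1, 1, 1, 2, 2, 3, 4, 5
  row 6: 1, 2, 2, 2, 2, 3, 3, 4, 5, 6
  row 7: 1, 2, 2, 2, 3, 4, 4, 5, 6, 7
  row 8: 1, 2, 3, 3, 4, 5, 5, 6, 7, 8
  row 9: 1, 2, 3, 3, 4, 5, 6, 7, 8, 9
  row 10: 1, 2, 3, 4, 5, 6, 7, 8, 9, 10

giving w = (2, 9, 8, 6, 10, 1, 5, 3, 7, 4) via Δ²R.

|D(w)|=26, |Ess(w)|=7:

[(2, 8, 1), (3, 7, 1), (5, 1, 0), (5, 5, 1), (5, 7, 2), (7, 4, 2), (9, 4, 3)]


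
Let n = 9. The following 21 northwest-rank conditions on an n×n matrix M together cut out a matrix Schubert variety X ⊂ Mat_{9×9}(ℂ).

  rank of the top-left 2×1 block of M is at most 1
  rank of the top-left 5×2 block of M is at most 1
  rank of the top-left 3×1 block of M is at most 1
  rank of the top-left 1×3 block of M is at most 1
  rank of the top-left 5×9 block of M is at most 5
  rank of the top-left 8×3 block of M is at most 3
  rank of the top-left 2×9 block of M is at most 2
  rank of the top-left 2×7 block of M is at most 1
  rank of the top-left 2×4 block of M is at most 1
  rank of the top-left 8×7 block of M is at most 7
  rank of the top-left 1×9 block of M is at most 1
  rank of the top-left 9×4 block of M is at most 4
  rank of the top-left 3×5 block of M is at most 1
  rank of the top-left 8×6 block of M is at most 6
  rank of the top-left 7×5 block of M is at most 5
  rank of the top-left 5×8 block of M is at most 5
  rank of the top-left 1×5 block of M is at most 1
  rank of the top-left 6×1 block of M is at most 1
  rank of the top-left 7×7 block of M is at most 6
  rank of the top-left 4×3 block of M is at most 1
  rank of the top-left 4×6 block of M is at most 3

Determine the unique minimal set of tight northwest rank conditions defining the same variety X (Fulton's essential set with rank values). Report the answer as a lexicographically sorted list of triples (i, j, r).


Propagating the 21 rank bounds to every northwest block:

  row 1: 1, 1, 1, 1, 1, 1, 1, 1, 1
  row 2: 1, 1, 1, 1, 1, 1, 1, 2, 2
  row 3: 1, 1, 1, 1, 1, 2, 2, 3, 3
  row 4: 1, 1, 1, 2, 2, 3, 3, 4, 4
  row 5: 1, 1, 2, 3, 3, 4, 4, 5, 5
  row 6: 1, 2, 3, 4, 4, 5, 5, 6, 6
  row 7: 1, 2, 3, 4, 5, 6, 6, 7, 7
  row 8: 1, 2, 3, 4, 5, 6, 7, 8, 8
  row 9: 1, 2, 3, 4, 5, 6, 7, 8, 9

second differences of R give the permutation w = (1, 8, 6, 4, 3, 2, 5, 7, 9).

4 SE-corners of the 13-cell Rothe diagram give Ess(w):

[(2, 7, 1), (3, 5, 1), (4, 3, 1), (5, 2, 1)]


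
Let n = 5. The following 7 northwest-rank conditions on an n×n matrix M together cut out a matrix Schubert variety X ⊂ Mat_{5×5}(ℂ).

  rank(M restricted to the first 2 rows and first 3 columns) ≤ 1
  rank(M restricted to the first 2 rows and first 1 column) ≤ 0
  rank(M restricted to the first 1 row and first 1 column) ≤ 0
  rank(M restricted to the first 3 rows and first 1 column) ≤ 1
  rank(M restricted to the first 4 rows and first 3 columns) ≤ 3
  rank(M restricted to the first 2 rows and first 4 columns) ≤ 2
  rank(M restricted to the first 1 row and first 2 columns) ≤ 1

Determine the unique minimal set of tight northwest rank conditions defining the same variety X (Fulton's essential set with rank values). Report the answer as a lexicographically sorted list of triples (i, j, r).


Rank table r_w(5×5) implied by the 7 constraints:

  0, 1, 1, 1, 1
  0, 1, 1, 2, 2
  1, 2, 2, 3, 3
  1, 2, 3, 4, 4
  1, 2, 3, 4, 5

second differences of R give the permutation w = (2, 4, 1, 3, 5).

Rothe diagram D(w) (3 cells), 2 SE-corners (essential conditions):

[(2, 1, 0), (2, 3, 1)]


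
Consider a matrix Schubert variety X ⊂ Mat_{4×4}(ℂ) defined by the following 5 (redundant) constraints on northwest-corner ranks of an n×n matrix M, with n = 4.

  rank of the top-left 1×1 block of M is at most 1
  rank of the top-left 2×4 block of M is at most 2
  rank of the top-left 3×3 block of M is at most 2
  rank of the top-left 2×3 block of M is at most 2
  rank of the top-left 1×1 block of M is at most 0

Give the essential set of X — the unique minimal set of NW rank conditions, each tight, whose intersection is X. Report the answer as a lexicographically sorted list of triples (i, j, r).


Reconstructing r_w from the 5 given conditions:

  R[1]: 0 1 1 1
  R[2]: 1 2 2 2
  R[3]: 1 2 2 3
  R[4]: 1 2 3 4

second differences of R give the permutation w = (2, 1, 4, 3).

2 SE-corners of the 2-cell Rothe diagram give Ess(w):

[(1, 1, 0), (3, 3, 2)]


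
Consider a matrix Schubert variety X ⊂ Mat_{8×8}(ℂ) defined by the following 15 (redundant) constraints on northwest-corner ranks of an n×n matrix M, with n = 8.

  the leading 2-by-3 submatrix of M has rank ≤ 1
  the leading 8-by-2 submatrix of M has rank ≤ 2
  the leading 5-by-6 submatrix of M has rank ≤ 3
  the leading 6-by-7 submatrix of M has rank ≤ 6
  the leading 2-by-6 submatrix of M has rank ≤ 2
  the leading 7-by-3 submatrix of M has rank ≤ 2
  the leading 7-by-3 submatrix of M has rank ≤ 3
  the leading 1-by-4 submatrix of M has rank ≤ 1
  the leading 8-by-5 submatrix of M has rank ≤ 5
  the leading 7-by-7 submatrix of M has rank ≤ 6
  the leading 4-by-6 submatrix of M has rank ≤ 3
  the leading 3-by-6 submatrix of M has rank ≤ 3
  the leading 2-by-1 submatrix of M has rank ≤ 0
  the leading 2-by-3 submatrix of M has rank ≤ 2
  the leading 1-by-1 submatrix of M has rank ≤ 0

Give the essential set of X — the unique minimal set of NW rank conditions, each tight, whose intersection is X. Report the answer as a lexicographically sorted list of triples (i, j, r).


Computing R[i][j] = min implied NW-rank bound (n=8, 15 conditions):

  i=1: 0 | 1 | 1 | 1 | 1 | 1 | 1 | 1
  i=2: 0 | 1 | 1 | 2 | 2 | 2 | 2 | 2
  i=3: 1 | 2 | 2 | 3 | 3 | 3 | 3 | 3
  i=4: 1 | 2 | 2 | 3 | 3 | 3 | 4 | 4
  i=5: 1 | 2 | 2 | 3 | 3 | 3 | 4 | 5
  i=6: 1 | 2 | 2 | 3 | 4 | 4 | 5 | 6
  i=7: 1 | 2 | 2 | 3 | 4 | 5 | 6 | 7
  i=8: 1 | 2 | 3 | 4 | 5 | 6 | 7 | 8

giving w = (2, 4, 1, 7, 8, 5, 6, 3) via Δ²R.

|D(w)|=11, |Ess(w)|=4:

[(2, 1, 0), (2, 3, 1), (5, 6, 3), (7, 3, 2)]


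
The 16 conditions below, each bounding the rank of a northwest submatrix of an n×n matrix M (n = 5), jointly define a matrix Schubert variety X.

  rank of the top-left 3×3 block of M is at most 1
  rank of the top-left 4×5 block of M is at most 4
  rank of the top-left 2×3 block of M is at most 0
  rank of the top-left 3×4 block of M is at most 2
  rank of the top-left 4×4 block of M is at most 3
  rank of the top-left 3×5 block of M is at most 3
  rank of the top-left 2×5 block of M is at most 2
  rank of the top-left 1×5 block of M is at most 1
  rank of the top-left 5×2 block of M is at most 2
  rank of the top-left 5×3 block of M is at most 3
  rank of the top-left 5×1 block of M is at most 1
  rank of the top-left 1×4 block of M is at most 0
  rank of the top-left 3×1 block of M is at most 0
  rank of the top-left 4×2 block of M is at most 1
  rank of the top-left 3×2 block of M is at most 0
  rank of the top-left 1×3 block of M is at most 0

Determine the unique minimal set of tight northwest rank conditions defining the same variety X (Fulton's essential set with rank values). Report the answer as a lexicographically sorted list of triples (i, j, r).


Rank table r_w(5×5) implied by the 16 constraints:

  R[1]: 0 | 0 | 0 | 0 | 1
  R[2]: 0 | 0 | 0 | 1 | 2
  R[3]: 0 | 0 | 1 | 2 | 3
  R[4]: 1 | 1 | 2 | 3 | 4
  R[5]: 1 | 2 | 3 | 4 | 5

second differences of R give the permutation w = (5, 4, 3, 1, 2).

ℓ(w)=9; the 3 essential cells (i,j,r):

[(1, 4, 0), (2, 3, 0), (3, 2, 0)]


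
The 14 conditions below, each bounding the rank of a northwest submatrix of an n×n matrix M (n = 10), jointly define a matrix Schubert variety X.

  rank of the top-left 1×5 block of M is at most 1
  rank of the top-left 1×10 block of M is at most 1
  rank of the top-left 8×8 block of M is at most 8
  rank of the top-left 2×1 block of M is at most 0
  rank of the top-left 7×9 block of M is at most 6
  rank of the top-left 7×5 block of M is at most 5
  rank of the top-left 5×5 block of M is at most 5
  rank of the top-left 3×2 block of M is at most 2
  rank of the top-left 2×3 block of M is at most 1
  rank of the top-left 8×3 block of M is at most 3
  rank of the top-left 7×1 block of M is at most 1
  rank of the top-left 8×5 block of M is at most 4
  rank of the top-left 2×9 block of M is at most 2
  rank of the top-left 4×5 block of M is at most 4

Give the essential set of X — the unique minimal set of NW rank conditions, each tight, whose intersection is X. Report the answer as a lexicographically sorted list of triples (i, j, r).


Computing R[i][j] = min implied NW-rank bound (n=10, 14 conditions):

  0 1 1 1 1 1 1 1 1 1
  0 1 1 2 2 2 2 2 2 2
  1 2 2 3 3 3 3 3 3 3
  1 2 3 4 4 4 4 4 4 4
  1 2 3 4 4 5 5 5 5 5
  1 2 3 4 4 5 6 6 6 6
  1 2 3 4 4 5 6 6 6 7
  1 2 3 4 4 5 6 7 7 8
  1 2 3 4 5 6 7 8 8 9
  1 2 3 4 5 6 7 8 9 10

second differences of R give the permutation w = (2, 4, 1, 3, 6, 7, 10, 8, 5, 9).

Rothe diagram D(w) (9 cells), 4 SE-corners (essential conditions):

[(2, 1, 0), (2, 3, 1), (7, 9, 6), (8, 5, 4)]


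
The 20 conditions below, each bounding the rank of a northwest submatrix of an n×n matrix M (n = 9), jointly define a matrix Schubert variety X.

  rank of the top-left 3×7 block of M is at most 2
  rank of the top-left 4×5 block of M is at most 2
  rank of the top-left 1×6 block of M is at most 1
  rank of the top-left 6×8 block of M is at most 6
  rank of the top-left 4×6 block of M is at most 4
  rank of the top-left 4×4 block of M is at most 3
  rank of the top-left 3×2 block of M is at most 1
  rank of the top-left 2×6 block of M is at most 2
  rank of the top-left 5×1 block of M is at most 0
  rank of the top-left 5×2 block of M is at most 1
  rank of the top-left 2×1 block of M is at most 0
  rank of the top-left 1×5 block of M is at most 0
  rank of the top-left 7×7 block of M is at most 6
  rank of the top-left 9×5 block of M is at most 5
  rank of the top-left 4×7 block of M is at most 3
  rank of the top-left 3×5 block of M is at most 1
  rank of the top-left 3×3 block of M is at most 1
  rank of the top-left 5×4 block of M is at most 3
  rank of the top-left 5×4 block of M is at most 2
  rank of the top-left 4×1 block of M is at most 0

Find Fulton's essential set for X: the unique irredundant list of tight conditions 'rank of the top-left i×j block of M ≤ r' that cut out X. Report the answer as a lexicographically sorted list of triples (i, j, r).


Propagating the 20 rank bounds to every northwest block:

  R[1]: 0 | 0 | 0 | 0 | 0 | 1 | 1 | 1 | 1
  R[2]: 0 | 1 | 1 | 1 | 1 | 2 | 2 | 2 | 2
  R[3]: 0 | 1 | 1 | 1 | 1 | 2 | 2 | 3 | 3
  R[4]: 0 | 1 | 2 | 2 | 2 | 3 | 3 | 4 | 4
  R[5]: 0 | 1 | 2 | 2 | 3 | 4 | 4 | 5 | 5
  R[6]: 1 | 2 | 3 | 3 | 4 | 5 | 5 | 6 | 6
  R[7]: 1 | 2 | 3 | 4 | 5 | 6 | 6 | 7 | 7
  R[8]: 1 | 2 | 3 | 4 | 5 | 6 | 7 | 8 | 8
  R[9]: 1 | 2 | 3 | 4 | 5 | 6 | 7 | 8 | 9

the unique w with this rank table is (6, 2, 8, 3, 5, 1, 4, 7, 9).

ℓ(w)=14; the 5 essential cells (i,j,r):

[(1, 5, 0), (3, 5, 1), (3, 7, 2), (5, 1, 0), (5, 4, 2)]


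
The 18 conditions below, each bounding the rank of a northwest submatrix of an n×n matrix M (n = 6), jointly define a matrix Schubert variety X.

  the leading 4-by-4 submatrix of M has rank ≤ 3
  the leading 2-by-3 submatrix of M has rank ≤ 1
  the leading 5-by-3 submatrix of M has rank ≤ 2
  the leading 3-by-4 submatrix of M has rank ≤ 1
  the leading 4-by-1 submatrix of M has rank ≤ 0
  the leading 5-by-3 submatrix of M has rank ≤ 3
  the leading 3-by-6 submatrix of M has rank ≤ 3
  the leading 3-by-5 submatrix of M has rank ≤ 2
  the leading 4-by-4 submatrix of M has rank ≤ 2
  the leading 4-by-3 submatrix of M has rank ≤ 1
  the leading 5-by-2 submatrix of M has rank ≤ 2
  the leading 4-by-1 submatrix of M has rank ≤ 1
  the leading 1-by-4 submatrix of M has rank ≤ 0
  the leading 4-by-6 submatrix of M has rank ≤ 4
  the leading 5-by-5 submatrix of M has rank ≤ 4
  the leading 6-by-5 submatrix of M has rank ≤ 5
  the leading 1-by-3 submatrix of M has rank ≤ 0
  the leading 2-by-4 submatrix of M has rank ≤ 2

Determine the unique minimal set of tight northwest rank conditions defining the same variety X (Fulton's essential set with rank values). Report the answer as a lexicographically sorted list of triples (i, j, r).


The tightest implied rank at each (i,j), from the 18 conditions:

  i=1: 0, 0, 0, 0, 1, 1
  i=2: 0, 1, 1, 1, 2, 2
  i=3: 0, 1, 1, 1, 2, 3
  i=4: 0, 1, 1, 2, 3, 4
  i=5: 1, 2, 2, 3, 4, 5
  i=6: 1, 2, 3, 4, 5, 6

the unique w with this rank table is (5, 2, 6, 4, 1, 3).

Rothe diagram D(w) (10 cells), 4 SE-corners (essential conditions):

[(1, 4, 0), (3, 4, 1), (4, 1, 0), (4, 3, 1)]


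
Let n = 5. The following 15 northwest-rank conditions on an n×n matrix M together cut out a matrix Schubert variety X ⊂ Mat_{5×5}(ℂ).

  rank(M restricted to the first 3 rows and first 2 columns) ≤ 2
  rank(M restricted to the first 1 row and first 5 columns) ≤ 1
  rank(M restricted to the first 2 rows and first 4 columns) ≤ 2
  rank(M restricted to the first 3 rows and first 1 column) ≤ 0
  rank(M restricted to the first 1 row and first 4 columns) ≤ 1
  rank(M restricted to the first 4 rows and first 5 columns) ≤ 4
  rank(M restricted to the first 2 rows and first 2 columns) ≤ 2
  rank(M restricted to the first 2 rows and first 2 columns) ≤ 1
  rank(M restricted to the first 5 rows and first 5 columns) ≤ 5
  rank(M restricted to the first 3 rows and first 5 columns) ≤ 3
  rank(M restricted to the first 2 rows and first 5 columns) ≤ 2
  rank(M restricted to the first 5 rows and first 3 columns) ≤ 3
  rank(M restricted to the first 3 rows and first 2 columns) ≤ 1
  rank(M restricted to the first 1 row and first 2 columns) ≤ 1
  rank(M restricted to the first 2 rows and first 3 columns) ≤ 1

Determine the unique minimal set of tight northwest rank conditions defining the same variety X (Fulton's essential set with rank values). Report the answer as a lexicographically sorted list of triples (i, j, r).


Recovering R(i,j) via the rank-extension bound from the 15 conditions:

  i=1: 0 1 1 1 1
  i=2: 0 1 1 2 2
  i=3: 0 1 2 3 3
  i=4: 1 2 3 4 4
  i=5: 1 2 3 4 5

the unique w with this rank table is (2, 4, 3, 1, 5).

2 SE-corners of the 4-cell Rothe diagram give Ess(w):

[(2, 3, 1), (3, 1, 0)]


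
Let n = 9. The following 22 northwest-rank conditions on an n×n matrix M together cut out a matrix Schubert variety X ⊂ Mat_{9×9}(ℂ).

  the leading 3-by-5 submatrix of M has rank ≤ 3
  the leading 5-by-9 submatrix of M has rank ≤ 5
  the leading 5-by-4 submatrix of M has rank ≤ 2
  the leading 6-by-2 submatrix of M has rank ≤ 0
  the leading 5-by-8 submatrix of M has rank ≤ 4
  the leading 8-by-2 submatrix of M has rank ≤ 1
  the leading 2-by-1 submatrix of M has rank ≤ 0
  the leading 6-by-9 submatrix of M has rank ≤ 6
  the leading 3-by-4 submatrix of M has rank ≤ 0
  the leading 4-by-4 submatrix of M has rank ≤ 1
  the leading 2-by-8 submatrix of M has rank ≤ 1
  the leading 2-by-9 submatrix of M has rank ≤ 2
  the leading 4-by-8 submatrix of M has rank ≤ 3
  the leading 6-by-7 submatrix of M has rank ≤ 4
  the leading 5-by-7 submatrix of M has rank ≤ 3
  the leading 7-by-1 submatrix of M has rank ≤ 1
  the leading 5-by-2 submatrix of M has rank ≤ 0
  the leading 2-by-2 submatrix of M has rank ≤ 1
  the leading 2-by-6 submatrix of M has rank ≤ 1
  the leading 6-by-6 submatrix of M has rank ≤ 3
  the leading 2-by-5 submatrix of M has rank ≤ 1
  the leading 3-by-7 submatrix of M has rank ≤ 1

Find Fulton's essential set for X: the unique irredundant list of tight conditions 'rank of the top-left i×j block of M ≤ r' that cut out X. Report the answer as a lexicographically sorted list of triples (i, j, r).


The tightest implied rank at each (i,j), from the 22 conditions:

  R[1]: 0, 0, 0, 0, 1, 1, 1, 1, 1
  R[2]: 0, 0, 0, 0, 1, 1, 1, 1, 2
  R[3]: 0, 0, 0, 0, 1, 1, 1, 2, 3
  R[4]: 0, 0, 1, 1, 2, 2, 2, 3, 4
  R[5]: 0, 0, 1, 2, 3, 3, 3, 4, 5
  R[6]: 0, 0, 1, 2, 3, 3, 4, 5, 6
  R[7]: 1, 1, 2, 3, 4, 4, 5, 6, 7
  R[8]: 1, 1, 2, 3, 4, 5, 6, 7, 8
  R[9]: 1, 2, 3, 4, 5, 6, 7, 8, 9

giving w = (5, 9, 8, 3, 4, 7, 1, 6, 2) via Δ²R.

Rothe diagram D(w) (25 cells), 6 SE-corners (essential conditions):

[(2, 8, 1), (3, 4, 0), (3, 7, 1), (6, 2, 0), (6, 6, 3), (8, 2, 1)]


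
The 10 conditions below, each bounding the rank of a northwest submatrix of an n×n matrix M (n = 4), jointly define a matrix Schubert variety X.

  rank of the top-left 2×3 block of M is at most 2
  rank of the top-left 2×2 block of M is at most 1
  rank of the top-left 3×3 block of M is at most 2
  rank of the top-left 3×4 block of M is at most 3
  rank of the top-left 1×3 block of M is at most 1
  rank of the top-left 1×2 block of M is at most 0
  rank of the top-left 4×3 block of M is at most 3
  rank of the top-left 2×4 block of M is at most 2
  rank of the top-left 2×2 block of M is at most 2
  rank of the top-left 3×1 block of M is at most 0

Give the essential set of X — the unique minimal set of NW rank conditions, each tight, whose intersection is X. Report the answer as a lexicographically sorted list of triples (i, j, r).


Propagating the 10 rank bounds to every northwest block:

  R[1]: 0 | 0 | 1 | 1
  R[2]: 0 | 1 | 2 | 2
  R[3]: 0 | 1 | 2 | 3
  R[4]: 1 | 2 | 3 | 4

second differences of R give the permutation w = (3, 2, 4, 1).

|D(w)|=4, |Ess(w)|=2:

[(1, 2, 0), (3, 1, 0)]


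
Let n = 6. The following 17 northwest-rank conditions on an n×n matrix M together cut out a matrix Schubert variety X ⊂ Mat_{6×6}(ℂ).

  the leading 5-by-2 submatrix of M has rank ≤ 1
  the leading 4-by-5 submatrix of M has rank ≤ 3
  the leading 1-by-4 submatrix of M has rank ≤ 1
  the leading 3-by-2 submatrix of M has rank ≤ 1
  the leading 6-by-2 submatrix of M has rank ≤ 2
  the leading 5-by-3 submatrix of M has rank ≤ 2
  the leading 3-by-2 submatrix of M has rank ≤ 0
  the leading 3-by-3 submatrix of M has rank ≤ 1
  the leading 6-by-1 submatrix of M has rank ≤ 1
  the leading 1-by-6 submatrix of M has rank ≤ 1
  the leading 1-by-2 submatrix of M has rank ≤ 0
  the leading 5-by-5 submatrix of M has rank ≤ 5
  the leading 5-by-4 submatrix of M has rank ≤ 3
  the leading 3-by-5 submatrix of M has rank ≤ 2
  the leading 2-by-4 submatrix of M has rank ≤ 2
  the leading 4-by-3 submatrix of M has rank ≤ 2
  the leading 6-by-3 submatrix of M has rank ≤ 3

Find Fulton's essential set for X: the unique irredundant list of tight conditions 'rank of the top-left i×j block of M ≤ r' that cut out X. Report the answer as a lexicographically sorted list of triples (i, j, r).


Rank table r_w(6×6) implied by the 17 constraints:

  row 1: 0  0  1  1  1  1
  row 2: 0  0  1  2  2  2
  row 3: 0  0  1  2  2  3
  row 4: 1  1  2  3  3  4
  row 5: 1  1  2  3  4  5
  row 6: 1  2  3  4  5  6

reading off 1-entries of Δ²R: w = (3, 4, 6, 1, 5, 2).

D(w) has 8 cells with 3 SE-corners; essential set:

[(3, 2, 0), (3, 5, 2), (5, 2, 1)]


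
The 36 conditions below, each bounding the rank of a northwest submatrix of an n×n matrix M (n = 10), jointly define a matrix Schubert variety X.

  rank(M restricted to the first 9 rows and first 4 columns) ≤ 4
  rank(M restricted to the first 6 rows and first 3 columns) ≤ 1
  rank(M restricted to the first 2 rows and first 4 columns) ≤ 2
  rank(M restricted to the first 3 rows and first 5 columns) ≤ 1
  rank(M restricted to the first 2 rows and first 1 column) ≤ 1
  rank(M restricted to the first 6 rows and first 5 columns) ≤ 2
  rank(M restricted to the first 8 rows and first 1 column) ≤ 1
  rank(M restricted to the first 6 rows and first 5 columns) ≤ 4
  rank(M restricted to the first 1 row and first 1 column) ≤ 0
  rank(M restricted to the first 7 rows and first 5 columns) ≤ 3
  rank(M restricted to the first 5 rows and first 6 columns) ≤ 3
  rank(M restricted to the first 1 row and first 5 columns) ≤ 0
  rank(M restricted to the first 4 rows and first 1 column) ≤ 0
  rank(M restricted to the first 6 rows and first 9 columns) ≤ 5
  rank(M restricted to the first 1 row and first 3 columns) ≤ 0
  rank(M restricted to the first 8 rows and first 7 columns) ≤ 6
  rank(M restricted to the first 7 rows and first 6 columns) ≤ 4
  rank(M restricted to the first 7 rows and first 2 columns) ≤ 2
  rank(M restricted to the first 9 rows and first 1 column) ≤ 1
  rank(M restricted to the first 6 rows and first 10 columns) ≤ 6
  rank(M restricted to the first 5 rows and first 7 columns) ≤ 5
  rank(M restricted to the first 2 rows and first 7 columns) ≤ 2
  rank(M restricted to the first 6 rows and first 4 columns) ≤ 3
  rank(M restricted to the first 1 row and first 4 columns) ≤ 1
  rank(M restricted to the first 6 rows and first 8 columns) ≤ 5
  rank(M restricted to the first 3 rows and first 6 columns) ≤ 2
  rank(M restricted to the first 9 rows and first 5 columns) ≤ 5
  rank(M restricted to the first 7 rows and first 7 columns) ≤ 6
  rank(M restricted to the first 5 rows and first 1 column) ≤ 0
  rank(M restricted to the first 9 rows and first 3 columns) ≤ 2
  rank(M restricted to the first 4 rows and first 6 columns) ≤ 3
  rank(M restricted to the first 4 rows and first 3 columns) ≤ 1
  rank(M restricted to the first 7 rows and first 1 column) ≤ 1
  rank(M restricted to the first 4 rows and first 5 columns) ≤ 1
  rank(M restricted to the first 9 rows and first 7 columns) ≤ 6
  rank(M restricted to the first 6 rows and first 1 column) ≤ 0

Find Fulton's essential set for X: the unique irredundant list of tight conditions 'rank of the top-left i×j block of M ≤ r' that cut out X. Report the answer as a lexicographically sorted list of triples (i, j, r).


Computing R[i][j] = min implied NW-rank bound (n=10, 36 conditions):

  R[1]: 0, 0, 0, 0, 0, 1, 1, 1, 1, 1
  R[2]: 0, 1, 1, 1, 1, 2, 2, 2, 2, 2
  R[3]: 0, 1, 1, 1, 1, 2, 3, 3, 3, 3
  R[4]: 0, 1, 1, 1, 1, 2, 3, 4, 4, 4
  R[5]: 0, 1, 1, 2, 2, 3, 4, 5, 5, 5
  R[6]: 0, 1, 1, 2, 2, 3, 4, 5, 5, 6
  R[7]: 1, 2, 2, 3, 3, 4, 5, 6, 6, 7
  R[8]: 1, 2, 2, 3, 4, 5, 6, 7, 7, 8
  R[9]: 1, 2, 2, 3, 4, 5, 6, 7, 8, 9
  R[10]: 1, 2, 3, 4, 5, 6, 7, 8, 9, 10

second differences of R give the permutation w = (6, 2, 7, 8, 4, 10, 1, 5, 9, 3).

D(w) has 22 cells with 7 SE-corners; essential set:

[(1, 5, 0), (4, 5, 1), (6, 1, 0), (6, 3, 1), (6, 5, 2), (6, 9, 5), (9, 3, 2)]
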